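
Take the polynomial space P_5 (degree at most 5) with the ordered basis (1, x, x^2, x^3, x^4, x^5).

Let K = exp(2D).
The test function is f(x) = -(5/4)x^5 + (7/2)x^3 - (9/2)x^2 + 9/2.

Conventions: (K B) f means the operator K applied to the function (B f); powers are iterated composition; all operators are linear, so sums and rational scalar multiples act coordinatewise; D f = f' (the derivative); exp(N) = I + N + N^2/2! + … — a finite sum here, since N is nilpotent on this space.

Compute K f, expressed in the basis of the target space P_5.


the image equals g(x) = -(5/4)x^5 - (25/2)x^4 - (93/2)x^3 - (167/2)x^2 - 76x - 51/2

order-1 term: -(25/2)x^4 + 21x^2 - 18x
order-2 term: -50x^3 + 42x - 18
order-3 term: -100x^2 + 28
order-4 term: -100x
order-5 term: -40
the series for exp(2D) f terminates at order 5
exp(2D) f = -(5/4)x^5 - (25/2)x^4 - (93/2)x^3 - (167/2)x^2 - 76x - 51/2


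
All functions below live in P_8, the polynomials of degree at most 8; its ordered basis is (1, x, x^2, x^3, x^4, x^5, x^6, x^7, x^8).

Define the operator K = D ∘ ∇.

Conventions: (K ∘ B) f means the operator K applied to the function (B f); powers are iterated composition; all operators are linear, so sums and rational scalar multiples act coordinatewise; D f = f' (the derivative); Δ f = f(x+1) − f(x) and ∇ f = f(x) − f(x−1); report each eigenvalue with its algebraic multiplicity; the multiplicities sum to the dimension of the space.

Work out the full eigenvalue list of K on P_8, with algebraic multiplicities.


λ = 0 (multiplicity 9)

image of 1: 0
image of x: 0
image of x^2: 2
image of x^3: 6x - 3
image of x^4: 12x^2 - 12x + 4
image of x^5: 20x^3 - 30x^2 + 20x - 5
image of x^6: 30x^4 - 60x^3 + 60x^2 - 30x + 6
image of x^7: 42x^5 - 105x^4 + 140x^3 - 105x^2 + 42x - 7
image of x^8: 56x^6 - 168x^5 + 280x^4 - 280x^3 + 168x^2 - 56x + 8
the matrix is upper triangular; its diagonal is (0, 0, 0, 0, 0, 0, 0, 0, 0)
for a triangular matrix the eigenvalues are the diagonal entries, with algebraic multiplicity their repetition count


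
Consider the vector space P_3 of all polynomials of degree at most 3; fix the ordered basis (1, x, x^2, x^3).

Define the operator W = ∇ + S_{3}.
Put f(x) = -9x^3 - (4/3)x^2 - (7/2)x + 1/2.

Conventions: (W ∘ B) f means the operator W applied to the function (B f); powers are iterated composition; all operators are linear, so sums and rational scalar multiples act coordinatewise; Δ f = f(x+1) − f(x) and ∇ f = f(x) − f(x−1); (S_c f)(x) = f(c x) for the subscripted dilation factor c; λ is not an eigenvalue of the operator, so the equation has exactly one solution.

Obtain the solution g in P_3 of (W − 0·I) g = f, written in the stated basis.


write g with unknown coordinates in the stated basis and equate coefficients in (W − 0·I) g = f
solving from the highest basis element down gives g = -(1/3)x^3 - (1/27)x^2 - (239/162)x + 184/81
check: W g = -9x^3 - (4/3)x^2 - (7/2)x + 1/2
so W g − 0·g = -9x^3 - (4/3)x^2 - (7/2)x + 1/2 = f ✓

the image equals g(x) = -(1/3)x^3 - (1/27)x^2 - (239/162)x + 184/81


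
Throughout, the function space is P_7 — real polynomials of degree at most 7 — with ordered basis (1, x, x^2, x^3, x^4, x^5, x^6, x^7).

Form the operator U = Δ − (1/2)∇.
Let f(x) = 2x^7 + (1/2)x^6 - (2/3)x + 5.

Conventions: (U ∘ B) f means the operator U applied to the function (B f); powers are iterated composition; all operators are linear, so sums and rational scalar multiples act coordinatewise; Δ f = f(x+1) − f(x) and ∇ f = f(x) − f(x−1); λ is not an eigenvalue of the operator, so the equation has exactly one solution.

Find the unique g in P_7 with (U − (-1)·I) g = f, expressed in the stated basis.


the image equals g(x) = 2x^7 - (13/2)x^6 - (87/2)x^5 + 220x^4 + (345/2)x^3 - 1896x^2 + (6023/6)x + 5884/3

write g with unknown coordinates in the stated basis and equate coefficients in (U − (-1)·I) g = f
solving from the highest basis element down gives g = 2x^7 - (13/2)x^6 - (87/2)x^5 + 220x^4 + (345/2)x^3 - 1896x^2 + (6023/6)x + 5884/3
check: U g = 7x^6 + (87/2)x^5 - 220x^4 - (345/2)x^3 + 1896x^2 - (2009/2)x - 5869/3
so U g − (-1)·g = 2x^7 + (1/2)x^6 - (2/3)x + 5 = f ✓


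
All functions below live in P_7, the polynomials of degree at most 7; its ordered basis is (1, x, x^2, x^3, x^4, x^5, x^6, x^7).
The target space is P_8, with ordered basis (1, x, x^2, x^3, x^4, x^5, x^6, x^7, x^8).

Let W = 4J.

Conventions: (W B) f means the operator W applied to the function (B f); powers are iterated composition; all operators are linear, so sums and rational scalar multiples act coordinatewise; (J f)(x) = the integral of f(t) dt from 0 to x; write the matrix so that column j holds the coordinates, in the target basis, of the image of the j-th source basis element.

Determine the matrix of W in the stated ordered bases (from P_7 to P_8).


the matrix is [[0, 0, 0, 0, 0, 0, 0, 0]; [4, 0, 0, 0, 0, 0, 0, 0]; [0, 2, 0, 0, 0, 0, 0, 0]; [0, 0, 4/3, 0, 0, 0, 0, 0]; [0, 0, 0, 1, 0, 0, 0, 0]; [0, 0, 0, 0, 4/5, 0, 0, 0]; [0, 0, 0, 0, 0, 2/3, 0, 0]; [0, 0, 0, 0, 0, 0, 4/7, 0]; [0, 0, 0, 0, 0, 0, 0, 1/2]] (rows listed top to bottom)

image of 1: 4x
image of x: 2x^2
image of x^2: (4/3)x^3
image of x^3: x^4
image of x^4: (4/5)x^5
image of x^5: (2/3)x^6
image of x^6: (4/7)x^7
image of x^7: (1/2)x^8
each image's coordinates form column j of the matrix


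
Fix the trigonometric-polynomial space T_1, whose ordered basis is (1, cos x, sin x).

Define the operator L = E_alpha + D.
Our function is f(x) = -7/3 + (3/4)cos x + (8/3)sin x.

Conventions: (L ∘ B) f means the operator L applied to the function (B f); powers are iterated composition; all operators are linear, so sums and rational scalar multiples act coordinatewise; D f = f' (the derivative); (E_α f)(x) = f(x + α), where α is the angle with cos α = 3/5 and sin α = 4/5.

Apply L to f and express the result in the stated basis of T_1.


the result is g(x) = -7/3 + (21/4)cos x + (1/4)sin x

E_alpha f = -7/3 + (31/12)cos x + sin x
D f = (8/3)cos x - (3/4)sin x
(E_alpha + D) f = -7/3 + (21/4)cos x + (1/4)sin x


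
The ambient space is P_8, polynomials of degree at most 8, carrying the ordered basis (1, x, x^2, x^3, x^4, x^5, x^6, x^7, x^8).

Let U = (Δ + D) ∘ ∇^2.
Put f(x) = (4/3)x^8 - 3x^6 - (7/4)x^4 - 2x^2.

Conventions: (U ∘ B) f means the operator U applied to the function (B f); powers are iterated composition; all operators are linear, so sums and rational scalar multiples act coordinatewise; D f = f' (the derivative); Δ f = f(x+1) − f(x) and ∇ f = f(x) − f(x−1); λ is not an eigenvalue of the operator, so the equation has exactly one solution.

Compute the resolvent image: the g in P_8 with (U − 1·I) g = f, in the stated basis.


write g with unknown coordinates in the stated basis and equate coefficients in (U − 1·I) g = f
solving from the highest basis element down gives g = -(4/3)x^8 + 3x^6 - 896x^5 + (13447/4)x^4 - (20240/3)x^3 - 100178x^2 + (955412/3)x - 290623
check: U g = -896x^5 + 3360x^4 - (20240/3)x^3 - 100180x^2 + (955412/3)x - 290623
so U g − 1·g = (4/3)x^8 - 3x^6 - (7/4)x^4 - 2x^2 = f ✓

the image equals g(x) = -(4/3)x^8 + 3x^6 - 896x^5 + (13447/4)x^4 - (20240/3)x^3 - 100178x^2 + (955412/3)x - 290623


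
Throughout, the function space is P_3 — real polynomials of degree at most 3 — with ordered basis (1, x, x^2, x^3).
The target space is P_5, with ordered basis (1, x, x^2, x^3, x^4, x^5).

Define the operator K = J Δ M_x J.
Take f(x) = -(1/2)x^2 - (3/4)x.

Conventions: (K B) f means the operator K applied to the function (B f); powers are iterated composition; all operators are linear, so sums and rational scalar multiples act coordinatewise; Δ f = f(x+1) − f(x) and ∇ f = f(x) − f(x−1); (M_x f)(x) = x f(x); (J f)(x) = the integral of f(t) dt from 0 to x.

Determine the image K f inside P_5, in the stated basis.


J f = -(1/6)x^3 - (3/8)x^2
M_x J f = -(1/6)x^4 - (3/8)x^3
Δ (M_x J) f = -(2/3)x^3 - (17/8)x^2 - (43/24)x - 13/24
J Δ (M_x J) f = -(1/6)x^4 - (17/24)x^3 - (43/48)x^2 - (13/24)x

the result is g(x) = -(1/6)x^4 - (17/24)x^3 - (43/48)x^2 - (13/24)x


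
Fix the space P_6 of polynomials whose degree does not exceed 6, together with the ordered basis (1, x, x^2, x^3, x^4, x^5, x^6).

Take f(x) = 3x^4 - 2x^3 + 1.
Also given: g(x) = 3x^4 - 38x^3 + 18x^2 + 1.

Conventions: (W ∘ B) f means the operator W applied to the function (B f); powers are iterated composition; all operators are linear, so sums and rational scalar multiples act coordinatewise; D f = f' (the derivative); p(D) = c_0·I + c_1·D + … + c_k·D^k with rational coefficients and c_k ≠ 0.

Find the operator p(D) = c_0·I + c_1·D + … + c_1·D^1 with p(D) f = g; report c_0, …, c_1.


p(D) = I − 3·D, i.e. c_0 = 1, c_1 = -3

D^0 f = 3x^4 - 2x^3 + 1
D^1 f = 12x^3 - 6x^2
matching coefficients of g against c_0 f + c_1 Df + … from the top degree down determines the c_i
solution: c_0 = 1, c_1 = -3


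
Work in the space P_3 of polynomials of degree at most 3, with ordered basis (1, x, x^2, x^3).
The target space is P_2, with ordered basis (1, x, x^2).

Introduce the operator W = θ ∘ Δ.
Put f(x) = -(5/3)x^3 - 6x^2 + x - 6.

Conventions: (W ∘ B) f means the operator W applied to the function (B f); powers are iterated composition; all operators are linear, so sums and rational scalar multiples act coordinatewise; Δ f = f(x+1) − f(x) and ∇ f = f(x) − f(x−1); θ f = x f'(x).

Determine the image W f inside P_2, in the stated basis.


Δ f = -5x^2 - 17x - 20/3
θ Δ f = -10x^2 - 17x

the image equals g(x) = -10x^2 - 17x


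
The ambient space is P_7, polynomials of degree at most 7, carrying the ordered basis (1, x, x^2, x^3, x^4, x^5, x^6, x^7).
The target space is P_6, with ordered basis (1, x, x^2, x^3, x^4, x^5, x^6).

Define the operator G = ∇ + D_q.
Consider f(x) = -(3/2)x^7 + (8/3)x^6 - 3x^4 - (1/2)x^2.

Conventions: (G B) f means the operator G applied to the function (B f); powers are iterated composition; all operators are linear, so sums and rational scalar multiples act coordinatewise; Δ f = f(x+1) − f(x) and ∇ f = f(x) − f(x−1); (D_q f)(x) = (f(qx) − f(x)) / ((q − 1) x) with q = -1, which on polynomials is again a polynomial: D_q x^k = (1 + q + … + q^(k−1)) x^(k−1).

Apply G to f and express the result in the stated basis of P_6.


∇ f = -(21/2)x^6 + (95/2)x^5 - (185/2)x^4 + (563/6)x^3 - (107/2)x^2 + (27/2)x - 2/3
D_q f = -(3/2)x^6
(∇ + D_q) f = -12x^6 + (95/2)x^5 - (185/2)x^4 + (563/6)x^3 - (107/2)x^2 + (27/2)x - 2/3

g(x) = -12x^6 + (95/2)x^5 - (185/2)x^4 + (563/6)x^3 - (107/2)x^2 + (27/2)x - 2/3


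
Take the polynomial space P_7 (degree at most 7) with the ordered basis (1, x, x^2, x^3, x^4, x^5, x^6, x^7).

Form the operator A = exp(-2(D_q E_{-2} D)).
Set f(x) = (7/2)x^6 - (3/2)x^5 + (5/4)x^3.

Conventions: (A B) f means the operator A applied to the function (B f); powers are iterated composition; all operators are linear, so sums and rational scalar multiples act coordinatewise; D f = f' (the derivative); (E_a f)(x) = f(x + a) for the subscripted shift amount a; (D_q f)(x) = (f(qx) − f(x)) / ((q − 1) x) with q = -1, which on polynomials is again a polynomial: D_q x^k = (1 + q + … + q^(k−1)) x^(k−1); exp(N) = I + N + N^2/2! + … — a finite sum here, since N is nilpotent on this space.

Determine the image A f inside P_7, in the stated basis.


order-1 term: -42x^4 - 1800x^2 - 3810
order-2 term: 168x^2 + 5616
order-3 term: -224
the series for exp(-2(D_q E_{-2} D)) f terminates at order 3
exp(-2(D_q E_{-2} D)) f = (7/2)x^6 - (3/2)x^5 - 42x^4 + (5/4)x^3 - 1632x^2 + 1582

the result is g(x) = (7/2)x^6 - (3/2)x^5 - 42x^4 + (5/4)x^3 - 1632x^2 + 1582


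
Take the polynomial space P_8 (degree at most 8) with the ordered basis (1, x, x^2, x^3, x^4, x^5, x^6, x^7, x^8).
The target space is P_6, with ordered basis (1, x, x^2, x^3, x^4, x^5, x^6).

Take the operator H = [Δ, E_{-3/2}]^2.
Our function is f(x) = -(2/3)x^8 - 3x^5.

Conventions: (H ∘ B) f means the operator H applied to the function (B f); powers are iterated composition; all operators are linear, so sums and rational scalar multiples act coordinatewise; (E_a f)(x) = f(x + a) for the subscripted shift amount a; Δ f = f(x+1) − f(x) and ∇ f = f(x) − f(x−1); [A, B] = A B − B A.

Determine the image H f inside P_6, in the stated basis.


g(x) = 0

E_{-3/2} f = -(2/3)x^8 + 8x^7 - 42x^6 + 123x^5 - (855/4)x^4 + 216x^3 - (891/8)x^2 + (243/16)x + 729/128
Δ E_{-3/2} f = -(16/3)x^7 + (112/3)x^6 - (364/3)x^5 + (655/3)x^4 - (667/3)x^3 + (689/6)x^2 - (193/12)x - 269/48
Δ f = -(16/3)x^7 - (56/3)x^6 - (112/3)x^5 - (185/3)x^4 - (202/3)x^3 - (146/3)x^2 - (61/3)x - 11/3
E_{-3/2} Δ f = -(16/3)x^7 + (112/3)x^6 - (364/3)x^5 + (655/3)x^4 - (667/3)x^3 + (689/6)x^2 - (193/12)x - 269/48
[Δ, E_{-3/2}] f = 0
E_{-3/2} [Δ, E_{-3/2}] f = 0
Δ E_{-3/2} [Δ, E_{-3/2}] f = 0
Δ [Δ, E_{-3/2}] f = 0
E_{-3/2} Δ [Δ, E_{-3/2}] f = 0
[Δ, E_{-3/2}] [Δ, E_{-3/2}] f = 0


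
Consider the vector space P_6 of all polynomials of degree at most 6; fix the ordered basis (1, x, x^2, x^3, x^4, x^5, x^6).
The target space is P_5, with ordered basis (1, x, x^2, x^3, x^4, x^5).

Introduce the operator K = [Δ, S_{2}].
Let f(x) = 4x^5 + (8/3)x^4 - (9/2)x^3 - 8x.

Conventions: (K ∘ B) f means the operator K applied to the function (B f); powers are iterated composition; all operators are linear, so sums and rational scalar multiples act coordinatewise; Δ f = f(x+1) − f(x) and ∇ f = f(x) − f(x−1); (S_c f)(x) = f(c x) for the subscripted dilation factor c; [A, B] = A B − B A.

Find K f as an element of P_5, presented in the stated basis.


S_{2} f = 128x^5 + (128/3)x^4 - 36x^3 - 16x
Δ S_{2} f = 640x^4 + (4352/3)x^3 + 1428x^2 + (2108/3)x + 356/3
Δ f = 20x^4 + (152/3)x^3 + (85/2)x^2 + (103/6)x - 35/6
S_{2} Δ f = 320x^4 + (1216/3)x^3 + 170x^2 + (103/3)x - 35/6
[Δ, S_{2}] f = 320x^4 + (3136/3)x^3 + 1258x^2 + (2005/3)x + 249/2

the result is g(x) = 320x^4 + (3136/3)x^3 + 1258x^2 + (2005/3)x + 249/2


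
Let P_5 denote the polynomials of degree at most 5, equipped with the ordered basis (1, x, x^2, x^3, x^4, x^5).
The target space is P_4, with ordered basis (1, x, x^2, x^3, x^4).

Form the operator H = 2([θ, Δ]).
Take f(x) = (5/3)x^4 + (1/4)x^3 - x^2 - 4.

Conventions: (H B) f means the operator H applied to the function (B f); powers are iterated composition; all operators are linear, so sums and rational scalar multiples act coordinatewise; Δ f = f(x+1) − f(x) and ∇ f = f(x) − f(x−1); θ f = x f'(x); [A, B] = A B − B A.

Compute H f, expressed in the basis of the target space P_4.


g(x) = -(40/3)x^3 - (83/2)x^2 - 39x - 65/6

Δ f = (20/3)x^3 + (43/4)x^2 + (65/12)x + 11/12
θ Δ f = 20x^3 + (43/2)x^2 + (65/12)x
θ f = (20/3)x^4 + (3/4)x^3 - 2x^2
Δ θ f = (80/3)x^3 + (169/4)x^2 + (299/12)x + 65/12
[θ, Δ] f = -(20/3)x^3 - (83/4)x^2 - (39/2)x - 65/12
(2([θ, Δ])) f = -(40/3)x^3 - (83/2)x^2 - 39x - 65/6


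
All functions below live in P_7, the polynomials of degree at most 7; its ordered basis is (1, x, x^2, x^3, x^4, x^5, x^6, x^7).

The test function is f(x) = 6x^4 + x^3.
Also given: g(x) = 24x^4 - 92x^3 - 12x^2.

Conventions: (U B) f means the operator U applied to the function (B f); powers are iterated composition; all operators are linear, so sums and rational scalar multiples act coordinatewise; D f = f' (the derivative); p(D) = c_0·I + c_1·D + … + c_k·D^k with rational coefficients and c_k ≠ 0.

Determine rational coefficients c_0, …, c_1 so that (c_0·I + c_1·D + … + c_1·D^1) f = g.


c_0 = 4, c_1 = -4

D^0 f = 6x^4 + x^3
D^1 f = 24x^3 + 3x^2
matching coefficients of g against c_0 f + c_1 Df + … from the top degree down determines the c_i
solution: c_0 = 4, c_1 = -4


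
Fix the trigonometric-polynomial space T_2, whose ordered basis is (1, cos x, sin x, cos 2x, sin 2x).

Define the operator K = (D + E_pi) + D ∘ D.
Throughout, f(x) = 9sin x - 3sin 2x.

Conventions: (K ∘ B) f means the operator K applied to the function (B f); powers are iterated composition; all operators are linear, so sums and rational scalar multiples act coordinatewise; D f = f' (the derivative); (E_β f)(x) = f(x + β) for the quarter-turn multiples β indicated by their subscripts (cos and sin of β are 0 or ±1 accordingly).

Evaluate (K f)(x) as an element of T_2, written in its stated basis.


the result is g(x) = 9cos x - 18sin x - 6cos 2x + 9sin 2x

D f = 9cos x - 6cos 2x
E_pi f = -9sin x - 3sin 2x
(D + E_pi) f = 9cos x - 9sin x - 6cos 2x - 3sin 2x
D f = 9cos x - 6cos 2x
D D f = -9sin x + 12sin 2x
((D + E_pi) + D ∘ D) f = 9cos x - 18sin x - 6cos 2x + 9sin 2x


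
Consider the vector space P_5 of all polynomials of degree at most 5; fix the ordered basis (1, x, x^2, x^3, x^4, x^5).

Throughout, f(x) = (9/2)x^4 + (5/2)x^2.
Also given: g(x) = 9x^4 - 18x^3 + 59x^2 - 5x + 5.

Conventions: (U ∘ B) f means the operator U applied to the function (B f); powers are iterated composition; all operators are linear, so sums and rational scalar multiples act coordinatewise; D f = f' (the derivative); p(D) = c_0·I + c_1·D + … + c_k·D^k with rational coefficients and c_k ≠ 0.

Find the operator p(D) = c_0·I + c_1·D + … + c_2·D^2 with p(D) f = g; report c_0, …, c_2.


D^0 f = (9/2)x^4 + (5/2)x^2
D^1 f = 18x^3 + 5x
D^2 f = 54x^2 + 5
matching coefficients of g against c_0 f + c_1 Df + … from the top degree down determines the c_i
solution: c_0 = 2, c_1 = -1, c_2 = 1

p(D) = 2·I − D + D^2, i.e. c_0 = 2, c_1 = -1, c_2 = 1


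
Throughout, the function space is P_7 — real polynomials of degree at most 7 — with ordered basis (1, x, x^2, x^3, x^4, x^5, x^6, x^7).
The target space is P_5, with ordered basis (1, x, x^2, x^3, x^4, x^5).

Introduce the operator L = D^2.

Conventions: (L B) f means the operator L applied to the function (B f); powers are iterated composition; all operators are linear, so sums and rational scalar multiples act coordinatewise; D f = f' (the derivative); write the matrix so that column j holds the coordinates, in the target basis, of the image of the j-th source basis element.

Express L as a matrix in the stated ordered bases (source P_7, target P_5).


the matrix is [[0, 0, 2, 0, 0, 0, 0, 0]; [0, 0, 0, 6, 0, 0, 0, 0]; [0, 0, 0, 0, 12, 0, 0, 0]; [0, 0, 0, 0, 0, 20, 0, 0]; [0, 0, 0, 0, 0, 0, 30, 0]; [0, 0, 0, 0, 0, 0, 0, 42]] (rows listed top to bottom)

image of 1: 0
image of x: 0
image of x^2: 2
image of x^3: 6x
image of x^4: 12x^2
image of x^5: 20x^3
image of x^6: 30x^4
image of x^7: 42x^5
each image's coordinates form column j of the matrix


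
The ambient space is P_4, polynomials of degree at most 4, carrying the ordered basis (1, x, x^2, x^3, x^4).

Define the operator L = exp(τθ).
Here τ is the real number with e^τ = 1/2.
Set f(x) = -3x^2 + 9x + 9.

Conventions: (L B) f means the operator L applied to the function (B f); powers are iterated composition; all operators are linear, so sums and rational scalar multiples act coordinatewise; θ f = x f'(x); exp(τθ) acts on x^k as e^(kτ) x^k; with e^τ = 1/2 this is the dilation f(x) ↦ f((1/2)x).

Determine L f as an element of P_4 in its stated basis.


exp(τθ) x^k = e^(kτ) x^k; with e^τ = 1/2 this sends x^k to (1/2)^k x^k
x ↦ 1/2 x
x^2 ↦ 1/4 x^2
applying this coordinatewise to f: exp(τθ) f = -(3/4)x^2 + (9/2)x + 9

the result is g(x) = -(3/4)x^2 + (9/2)x + 9


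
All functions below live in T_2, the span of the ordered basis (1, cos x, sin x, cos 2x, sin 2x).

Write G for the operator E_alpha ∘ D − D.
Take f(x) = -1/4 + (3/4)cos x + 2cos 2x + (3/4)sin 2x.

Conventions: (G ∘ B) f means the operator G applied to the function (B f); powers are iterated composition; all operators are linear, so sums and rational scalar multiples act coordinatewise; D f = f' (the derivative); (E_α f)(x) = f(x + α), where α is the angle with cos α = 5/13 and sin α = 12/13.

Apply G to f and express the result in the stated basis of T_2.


the result is g(x) = -(9/13)cos x + (6/13)sin x - (912/169)cos 2x + (972/169)sin 2x

D f = -(3/4)sin x + (3/2)cos 2x - 4sin 2x
E_alpha D f = -(9/13)cos x - (15/52)sin x - (1317/338)cos 2x + (296/169)sin 2x
D f = -(3/4)sin x + (3/2)cos 2x - 4sin 2x
(-D) f = (3/4)sin x - (3/2)cos 2x + 4sin 2x
(E_alpha ∘ D − D) f = -(9/13)cos x + (6/13)sin x - (912/169)cos 2x + (972/169)sin 2x


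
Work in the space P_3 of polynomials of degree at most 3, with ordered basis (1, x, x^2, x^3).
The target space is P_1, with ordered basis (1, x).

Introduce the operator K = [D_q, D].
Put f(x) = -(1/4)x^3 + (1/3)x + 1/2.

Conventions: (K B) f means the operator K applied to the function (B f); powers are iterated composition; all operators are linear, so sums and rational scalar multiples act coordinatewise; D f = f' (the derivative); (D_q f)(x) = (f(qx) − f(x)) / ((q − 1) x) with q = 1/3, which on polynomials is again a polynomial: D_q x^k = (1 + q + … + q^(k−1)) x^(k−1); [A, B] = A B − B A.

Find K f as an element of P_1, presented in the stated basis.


the result is g(x) = -(5/18)x

D f = -(3/4)x^2 + 1/3
D_q D f = -x
D_q f = -(13/36)x^2 + 1/3
D D_q f = -(13/18)x
[D_q, D] f = -(5/18)x


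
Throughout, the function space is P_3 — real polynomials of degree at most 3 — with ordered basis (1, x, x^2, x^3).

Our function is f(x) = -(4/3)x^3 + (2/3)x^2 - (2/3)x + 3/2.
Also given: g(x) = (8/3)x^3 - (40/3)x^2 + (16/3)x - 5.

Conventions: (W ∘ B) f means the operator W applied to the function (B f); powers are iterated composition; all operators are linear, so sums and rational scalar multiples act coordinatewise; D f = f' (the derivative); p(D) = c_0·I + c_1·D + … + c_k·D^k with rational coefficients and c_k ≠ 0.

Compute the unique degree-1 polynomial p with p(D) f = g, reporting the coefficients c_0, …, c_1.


D^0 f = -(4/3)x^3 + (2/3)x^2 - (2/3)x + 3/2
D^1 f = -4x^2 + (4/3)x - 2/3
matching coefficients of g against c_0 f + c_1 Df + … from the top degree down determines the c_i
solution: c_0 = -2, c_1 = 3

c_0 = -2, c_1 = 3


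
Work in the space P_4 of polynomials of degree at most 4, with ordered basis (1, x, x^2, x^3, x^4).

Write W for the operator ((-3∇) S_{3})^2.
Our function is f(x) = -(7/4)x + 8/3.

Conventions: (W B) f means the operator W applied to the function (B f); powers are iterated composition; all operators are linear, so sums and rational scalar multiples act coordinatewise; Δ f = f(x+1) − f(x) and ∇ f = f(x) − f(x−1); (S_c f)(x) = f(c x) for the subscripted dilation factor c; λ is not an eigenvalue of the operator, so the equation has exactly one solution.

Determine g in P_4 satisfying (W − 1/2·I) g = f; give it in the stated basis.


the result is g(x) = (7/2)x - 16/3

write g with unknown coordinates in the stated basis and equate coefficients in (W − 1/2·I) g = f
solving from the highest basis element down gives g = (7/2)x - 16/3
check: W g = 0
so W g − 1/2·g = -(7/4)x + 8/3 = f ✓


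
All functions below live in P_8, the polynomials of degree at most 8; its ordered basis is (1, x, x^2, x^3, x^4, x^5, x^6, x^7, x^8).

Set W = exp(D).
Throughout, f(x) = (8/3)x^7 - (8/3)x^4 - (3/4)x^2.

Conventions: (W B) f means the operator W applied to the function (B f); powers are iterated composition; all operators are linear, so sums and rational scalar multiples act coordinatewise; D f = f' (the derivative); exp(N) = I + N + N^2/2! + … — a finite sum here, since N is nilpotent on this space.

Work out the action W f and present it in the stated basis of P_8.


the result is g(x) = (8/3)x^7 + (56/3)x^6 + 56x^5 + (272/3)x^4 + (248/3)x^3 + (157/4)x^2 + (13/2)x - 3/4

order-1 term: (56/3)x^6 - (32/3)x^3 - (3/2)x
order-2 term: 56x^5 - 16x^2 - 3/4
order-3 term: (280/3)x^4 - (32/3)x
order-4 term: (280/3)x^3 - 8/3
order-5 term: 56x^2
order-6 term: (56/3)x
order-7 term: 8/3
the series for exp(D) f terminates at order 7
exp(D) f = (8/3)x^7 + (56/3)x^6 + 56x^5 + (272/3)x^4 + (248/3)x^3 + (157/4)x^2 + (13/2)x - 3/4


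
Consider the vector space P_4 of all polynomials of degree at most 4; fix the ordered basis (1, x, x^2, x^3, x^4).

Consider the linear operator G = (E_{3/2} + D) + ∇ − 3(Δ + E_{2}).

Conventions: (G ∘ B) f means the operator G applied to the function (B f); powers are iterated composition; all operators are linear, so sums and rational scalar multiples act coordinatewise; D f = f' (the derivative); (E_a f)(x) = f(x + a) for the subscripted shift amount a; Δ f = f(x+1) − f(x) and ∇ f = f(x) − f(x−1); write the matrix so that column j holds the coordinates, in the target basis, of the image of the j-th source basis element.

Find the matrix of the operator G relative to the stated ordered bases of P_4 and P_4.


the matrix is [[-2, -11/2, -55/4, -181/8, -751/16]; [0, -2, -11, -165/4, -181/2]; [0, 0, -2, -33/2, -165/2]; [0, 0, 0, -2, -22]; [0, 0, 0, 0, -2]] (rows listed top to bottom)

image of 1: -2
image of x: -2x - 11/2
image of x^2: -2x^2 - 11x - 55/4
image of x^3: -2x^3 - (33/2)x^2 - (165/4)x - 181/8
image of x^4: -2x^4 - 22x^3 - (165/2)x^2 - (181/2)x - 751/16
each image's coordinates form column j of the matrix


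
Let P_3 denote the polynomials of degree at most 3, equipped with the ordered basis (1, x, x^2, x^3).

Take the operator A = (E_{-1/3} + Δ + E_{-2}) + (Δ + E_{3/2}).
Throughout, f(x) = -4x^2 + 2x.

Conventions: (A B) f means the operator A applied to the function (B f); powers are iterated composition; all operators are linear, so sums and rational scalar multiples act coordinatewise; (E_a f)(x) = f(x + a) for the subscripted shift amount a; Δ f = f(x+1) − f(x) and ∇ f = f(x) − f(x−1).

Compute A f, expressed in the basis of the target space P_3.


E_{-1/3} f = -4x^2 + (14/3)x - 10/9
Δ f = -8x - 2
E_{-2} f = -4x^2 + 18x - 20
(E_{-1/3} + Δ + E_{-2}) f = -8x^2 + (44/3)x - 208/9
Δ f = -8x - 2
E_{3/2} f = -4x^2 - 10x - 6
(Δ + E_{3/2}) f = -4x^2 - 18x - 8
((E_{-1/3} + Δ + E_{-2}) + (Δ + E_{3/2})) f = -12x^2 - (10/3)x - 280/9

g(x) = -12x^2 - (10/3)x - 280/9


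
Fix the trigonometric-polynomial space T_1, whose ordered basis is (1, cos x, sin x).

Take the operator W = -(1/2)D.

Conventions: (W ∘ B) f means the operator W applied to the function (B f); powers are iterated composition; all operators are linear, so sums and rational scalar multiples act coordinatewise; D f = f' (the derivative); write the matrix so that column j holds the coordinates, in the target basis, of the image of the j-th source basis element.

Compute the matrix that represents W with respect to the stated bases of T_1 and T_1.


image of 1: 0
image of cos x: (1/2)sin x
image of sin x: -(1/2)cos x
each image's coordinates form column j of the matrix

the matrix is [[0, 0, 0]; [0, 0, -1/2]; [0, 1/2, 0]] (rows listed top to bottom)


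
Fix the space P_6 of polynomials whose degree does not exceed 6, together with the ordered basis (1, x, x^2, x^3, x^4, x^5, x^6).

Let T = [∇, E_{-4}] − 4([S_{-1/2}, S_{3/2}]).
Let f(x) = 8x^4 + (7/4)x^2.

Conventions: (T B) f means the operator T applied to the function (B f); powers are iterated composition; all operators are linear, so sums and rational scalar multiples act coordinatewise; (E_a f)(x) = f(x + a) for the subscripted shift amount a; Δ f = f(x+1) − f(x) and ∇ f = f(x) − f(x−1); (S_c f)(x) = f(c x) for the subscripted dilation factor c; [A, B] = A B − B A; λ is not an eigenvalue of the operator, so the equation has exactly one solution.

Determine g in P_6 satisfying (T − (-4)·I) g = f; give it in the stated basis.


the image equals g(x) = 2x^4 + (7/16)x^2

write g with unknown coordinates in the stated basis and equate coefficients in (T − (-4)·I) g = f
solving from the highest basis element down gives g = 2x^4 + (7/16)x^2
check: T g = 0
so T g − (-4)·g = 8x^4 + (7/4)x^2 = f ✓


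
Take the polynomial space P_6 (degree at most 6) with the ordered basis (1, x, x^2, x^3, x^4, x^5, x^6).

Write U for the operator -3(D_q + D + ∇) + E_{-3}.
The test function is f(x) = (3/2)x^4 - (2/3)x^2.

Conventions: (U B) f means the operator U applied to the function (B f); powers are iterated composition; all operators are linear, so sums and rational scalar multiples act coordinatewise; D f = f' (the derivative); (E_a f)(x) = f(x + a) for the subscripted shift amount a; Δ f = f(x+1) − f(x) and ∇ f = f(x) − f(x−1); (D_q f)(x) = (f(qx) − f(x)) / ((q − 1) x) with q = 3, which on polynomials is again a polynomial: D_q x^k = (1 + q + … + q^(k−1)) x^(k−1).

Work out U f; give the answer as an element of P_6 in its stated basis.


the result is g(x) = (3/2)x^4 - 234x^3 + (322/3)x^2 - 160x + 118

D_q f = 60x^3 - (8/3)x
D f = 6x^3 - (4/3)x
∇ f = 6x^3 - 9x^2 + (14/3)x - 5/6
(D_q + D + ∇) f = 72x^3 - 9x^2 + (2/3)x - 5/6
(-3(D_q + D + ∇)) f = -216x^3 + 27x^2 - 2x + 5/2
E_{-3} f = (3/2)x^4 - 18x^3 + (241/3)x^2 - 158x + 231/2
(-3(D_q + D + ∇) + E_{-3}) f = (3/2)x^4 - 234x^3 + (322/3)x^2 - 160x + 118


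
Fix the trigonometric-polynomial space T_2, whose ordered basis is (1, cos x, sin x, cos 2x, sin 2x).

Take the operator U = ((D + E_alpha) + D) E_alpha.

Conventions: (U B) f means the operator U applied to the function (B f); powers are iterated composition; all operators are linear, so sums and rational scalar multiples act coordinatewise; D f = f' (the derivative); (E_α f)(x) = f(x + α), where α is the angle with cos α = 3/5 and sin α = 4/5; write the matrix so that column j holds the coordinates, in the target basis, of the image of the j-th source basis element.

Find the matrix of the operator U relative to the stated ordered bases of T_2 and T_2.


image of 1: 1
image of cos x: -(47/25)cos x - (54/25)sin x
image of sin x: (54/25)cos x - (47/25)sin x
image of cos 2x: -(2927/625)cos 2x + (1036/625)sin 2x
image of sin 2x: -(1036/625)cos 2x - (2927/625)sin 2x
each image's coordinates form column j of the matrix

the matrix is [[1, 0, 0, 0, 0]; [0, -47/25, 54/25, 0, 0]; [0, -54/25, -47/25, 0, 0]; [0, 0, 0, -2927/625, -1036/625]; [0, 0, 0, 1036/625, -2927/625]] (rows listed top to bottom)


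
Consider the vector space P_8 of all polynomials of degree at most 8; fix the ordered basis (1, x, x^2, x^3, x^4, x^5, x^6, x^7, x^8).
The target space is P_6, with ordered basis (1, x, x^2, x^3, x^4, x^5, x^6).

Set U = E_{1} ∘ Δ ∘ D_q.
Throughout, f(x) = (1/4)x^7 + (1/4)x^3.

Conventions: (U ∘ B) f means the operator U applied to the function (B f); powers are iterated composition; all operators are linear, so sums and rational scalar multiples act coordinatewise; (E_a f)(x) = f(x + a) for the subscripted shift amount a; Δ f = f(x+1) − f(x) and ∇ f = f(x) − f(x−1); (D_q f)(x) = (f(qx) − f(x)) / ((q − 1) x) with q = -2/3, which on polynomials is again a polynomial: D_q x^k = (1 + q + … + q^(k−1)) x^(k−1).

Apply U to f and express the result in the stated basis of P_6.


D_q f = (463/2916)x^6 + (7/36)x^2
Δ D_q f = (463/486)x^5 + (2315/972)x^4 + (2315/729)x^3 + (2315/972)x^2 + (326/243)x + 515/1458
E_{1} (Δ ∘ D_q) f = (463/486)x^5 + (2315/324)x^4 + (16205/729)x^3 + (11575/324)x^2 + (7271/243)x + 1715/162

g(x) = (463/486)x^5 + (2315/324)x^4 + (16205/729)x^3 + (11575/324)x^2 + (7271/243)x + 1715/162


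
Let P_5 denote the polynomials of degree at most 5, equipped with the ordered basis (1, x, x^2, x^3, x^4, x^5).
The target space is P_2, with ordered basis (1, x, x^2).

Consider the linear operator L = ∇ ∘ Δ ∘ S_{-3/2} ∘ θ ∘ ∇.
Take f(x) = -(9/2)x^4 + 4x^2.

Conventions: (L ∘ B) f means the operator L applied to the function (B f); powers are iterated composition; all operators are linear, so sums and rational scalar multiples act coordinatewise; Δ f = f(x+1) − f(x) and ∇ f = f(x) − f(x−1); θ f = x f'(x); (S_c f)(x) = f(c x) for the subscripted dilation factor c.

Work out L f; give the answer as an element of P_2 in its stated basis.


g(x) = (2187/2)x + 243

∇ f = -18x^3 + 27x^2 - 10x + 1/2
θ ∇ f = -54x^3 + 54x^2 - 10x
S_{-3/2} (θ ∘ ∇) f = (729/4)x^3 + (243/2)x^2 + 15x
Δ S_{-3/2} (θ ∘ ∇) f = (2187/4)x^2 + (3159/4)x + 1275/4
∇ Δ S_{-3/2} (θ ∘ ∇) f = (2187/2)x + 243


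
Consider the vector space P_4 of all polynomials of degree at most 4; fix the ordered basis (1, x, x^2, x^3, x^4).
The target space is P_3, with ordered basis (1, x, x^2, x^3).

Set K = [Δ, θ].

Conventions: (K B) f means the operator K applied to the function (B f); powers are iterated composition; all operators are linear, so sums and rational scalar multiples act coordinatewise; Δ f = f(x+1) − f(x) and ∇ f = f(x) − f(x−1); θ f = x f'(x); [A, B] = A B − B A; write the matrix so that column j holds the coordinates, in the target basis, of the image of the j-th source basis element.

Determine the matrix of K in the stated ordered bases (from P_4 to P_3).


the matrix is [[0, 1, 2, 3, 4]; [0, 0, 2, 6, 12]; [0, 0, 0, 3, 12]; [0, 0, 0, 0, 4]] (rows listed top to bottom)

image of 1: 0
image of x: 1
image of x^2: 2x + 2
image of x^3: 3x^2 + 6x + 3
image of x^4: 4x^3 + 12x^2 + 12x + 4
each image's coordinates form column j of the matrix


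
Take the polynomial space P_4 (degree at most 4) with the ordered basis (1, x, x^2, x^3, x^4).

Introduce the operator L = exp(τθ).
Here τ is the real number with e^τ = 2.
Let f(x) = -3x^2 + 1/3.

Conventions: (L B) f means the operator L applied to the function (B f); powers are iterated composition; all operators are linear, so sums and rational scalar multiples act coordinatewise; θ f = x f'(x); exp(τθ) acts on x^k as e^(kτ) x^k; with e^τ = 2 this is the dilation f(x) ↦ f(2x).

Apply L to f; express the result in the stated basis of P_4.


exp(τθ) x^k = e^(kτ) x^k; with e^τ = 2 this sends x^k to 2^k x^k
x^2 ↦ 4 x^2
applying this coordinatewise to f: exp(τθ) f = -12x^2 + 1/3

the result is g(x) = -12x^2 + 1/3


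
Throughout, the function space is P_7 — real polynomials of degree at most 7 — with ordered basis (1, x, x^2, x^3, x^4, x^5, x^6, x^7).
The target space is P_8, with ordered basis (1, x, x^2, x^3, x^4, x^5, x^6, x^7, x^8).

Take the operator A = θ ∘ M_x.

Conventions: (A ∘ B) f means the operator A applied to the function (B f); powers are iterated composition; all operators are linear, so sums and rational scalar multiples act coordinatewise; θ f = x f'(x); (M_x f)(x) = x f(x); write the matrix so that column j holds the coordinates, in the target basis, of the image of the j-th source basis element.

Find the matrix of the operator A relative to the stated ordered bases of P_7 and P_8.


the matrix is [[0, 0, 0, 0, 0, 0, 0, 0]; [1, 0, 0, 0, 0, 0, 0, 0]; [0, 2, 0, 0, 0, 0, 0, 0]; [0, 0, 3, 0, 0, 0, 0, 0]; [0, 0, 0, 4, 0, 0, 0, 0]; [0, 0, 0, 0, 5, 0, 0, 0]; [0, 0, 0, 0, 0, 6, 0, 0]; [0, 0, 0, 0, 0, 0, 7, 0]; [0, 0, 0, 0, 0, 0, 0, 8]] (rows listed top to bottom)

image of 1: x
image of x: 2x^2
image of x^2: 3x^3
image of x^3: 4x^4
image of x^4: 5x^5
image of x^5: 6x^6
image of x^6: 7x^7
image of x^7: 8x^8
each image's coordinates form column j of the matrix


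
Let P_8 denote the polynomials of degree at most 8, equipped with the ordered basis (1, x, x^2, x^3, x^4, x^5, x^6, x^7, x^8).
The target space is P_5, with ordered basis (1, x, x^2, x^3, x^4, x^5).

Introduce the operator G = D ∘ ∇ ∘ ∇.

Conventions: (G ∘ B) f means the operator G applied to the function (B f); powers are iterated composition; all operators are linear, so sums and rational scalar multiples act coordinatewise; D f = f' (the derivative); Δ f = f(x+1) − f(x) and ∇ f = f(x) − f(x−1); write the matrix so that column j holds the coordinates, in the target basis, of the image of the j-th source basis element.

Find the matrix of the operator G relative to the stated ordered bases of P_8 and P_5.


image of 1: 0
image of x: 0
image of x^2: 0
image of x^3: 6
image of x^4: 24x - 24
image of x^5: 60x^2 - 120x + 70
image of x^6: 120x^3 - 360x^2 + 420x - 180
image of x^7: 210x^4 - 840x^3 + 1470x^2 - 1260x + 434
image of x^8: 336x^5 - 1680x^4 + 3920x^3 - 5040x^2 + 3472x - 1008
each image's coordinates form column j of the matrix

the matrix is [[0, 0, 0, 6, -24, 70, -180, 434, -1008]; [0, 0, 0, 0, 24, -120, 420, -1260, 3472]; [0, 0, 0, 0, 0, 60, -360, 1470, -5040]; [0, 0, 0, 0, 0, 0, 120, -840, 3920]; [0, 0, 0, 0, 0, 0, 0, 210, -1680]; [0, 0, 0, 0, 0, 0, 0, 0, 336]] (rows listed top to bottom)


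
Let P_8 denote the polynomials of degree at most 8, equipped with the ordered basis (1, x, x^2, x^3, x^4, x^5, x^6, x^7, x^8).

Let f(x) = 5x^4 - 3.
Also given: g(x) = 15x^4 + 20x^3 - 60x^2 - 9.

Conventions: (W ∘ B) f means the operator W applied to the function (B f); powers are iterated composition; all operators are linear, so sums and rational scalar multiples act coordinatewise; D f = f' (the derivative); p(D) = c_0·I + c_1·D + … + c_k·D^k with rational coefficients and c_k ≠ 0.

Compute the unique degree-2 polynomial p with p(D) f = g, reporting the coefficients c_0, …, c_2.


p(D) = 3·I + D − D^2, i.e. c_0 = 3, c_1 = 1, c_2 = -1

D^0 f = 5x^4 - 3
D^1 f = 20x^3
D^2 f = 60x^2
matching coefficients of g against c_0 f + c_1 Df + … from the top degree down determines the c_i
solution: c_0 = 3, c_1 = 1, c_2 = -1


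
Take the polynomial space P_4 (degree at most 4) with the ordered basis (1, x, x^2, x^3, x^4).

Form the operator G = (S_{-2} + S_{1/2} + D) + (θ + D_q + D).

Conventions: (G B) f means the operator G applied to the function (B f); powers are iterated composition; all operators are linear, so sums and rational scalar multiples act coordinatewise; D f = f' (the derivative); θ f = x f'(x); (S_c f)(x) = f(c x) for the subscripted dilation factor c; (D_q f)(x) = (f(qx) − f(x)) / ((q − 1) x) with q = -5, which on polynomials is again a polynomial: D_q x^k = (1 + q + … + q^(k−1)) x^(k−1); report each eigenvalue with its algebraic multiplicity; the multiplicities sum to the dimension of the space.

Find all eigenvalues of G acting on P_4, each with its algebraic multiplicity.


image of 1: 2
image of x: -(1/2)x + 3
image of x^2: (25/4)x^2
image of x^3: -(39/8)x^3 + 27x^2
image of x^4: (321/16)x^4 - 96x^3
the matrix is upper triangular; its diagonal is (2, -1/2, 25/4, -39/8, 321/16)
for a triangular matrix the eigenvalues are the diagonal entries, with algebraic multiplicity their repetition count

λ = -39/8 (multiplicity 1), λ = -1/2 (multiplicity 1), λ = 2 (multiplicity 1), λ = 25/4 (multiplicity 1), λ = 321/16 (multiplicity 1)


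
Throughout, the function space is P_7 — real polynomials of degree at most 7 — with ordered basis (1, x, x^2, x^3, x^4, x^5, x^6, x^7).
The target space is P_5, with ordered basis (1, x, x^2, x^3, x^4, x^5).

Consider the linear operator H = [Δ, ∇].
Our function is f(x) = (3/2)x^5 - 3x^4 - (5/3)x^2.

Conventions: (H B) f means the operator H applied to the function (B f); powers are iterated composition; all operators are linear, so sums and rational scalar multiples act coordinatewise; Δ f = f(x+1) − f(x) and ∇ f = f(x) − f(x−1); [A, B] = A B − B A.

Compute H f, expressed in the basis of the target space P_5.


g(x) = 0

∇ f = (15/2)x^4 - 27x^3 + 33x^2 - (137/6)x + 37/6
Δ ∇ f = 30x^3 - 36x^2 + 15x - 28/3
Δ f = (15/2)x^4 + 3x^3 - 3x^2 - (47/6)x - 19/6
∇ Δ f = 30x^3 - 36x^2 + 15x - 28/3
[Δ, ∇] f = 0


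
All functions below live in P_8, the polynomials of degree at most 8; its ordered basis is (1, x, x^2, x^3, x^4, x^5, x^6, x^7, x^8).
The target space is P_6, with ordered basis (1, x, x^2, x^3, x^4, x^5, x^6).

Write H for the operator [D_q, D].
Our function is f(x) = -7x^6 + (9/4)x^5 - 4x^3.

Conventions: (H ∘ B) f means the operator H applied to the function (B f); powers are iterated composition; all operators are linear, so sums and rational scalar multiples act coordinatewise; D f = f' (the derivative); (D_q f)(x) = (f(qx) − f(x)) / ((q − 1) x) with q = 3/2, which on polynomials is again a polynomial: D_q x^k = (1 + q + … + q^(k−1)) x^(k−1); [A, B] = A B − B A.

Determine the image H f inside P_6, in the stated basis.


D f = -42x^5 + (45/4)x^4 - 12x^2
D_q D f = -(4431/8)x^4 + (2925/32)x^3 - 30x
D_q f = -(4655/32)x^5 + (1899/64)x^4 - 19x^2
D D_q f = -(23275/32)x^4 + (1899/16)x^3 - 38x
[D_q, D] f = (5551/32)x^4 - (873/32)x^3 + 8x

the result is g(x) = (5551/32)x^4 - (873/32)x^3 + 8x
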